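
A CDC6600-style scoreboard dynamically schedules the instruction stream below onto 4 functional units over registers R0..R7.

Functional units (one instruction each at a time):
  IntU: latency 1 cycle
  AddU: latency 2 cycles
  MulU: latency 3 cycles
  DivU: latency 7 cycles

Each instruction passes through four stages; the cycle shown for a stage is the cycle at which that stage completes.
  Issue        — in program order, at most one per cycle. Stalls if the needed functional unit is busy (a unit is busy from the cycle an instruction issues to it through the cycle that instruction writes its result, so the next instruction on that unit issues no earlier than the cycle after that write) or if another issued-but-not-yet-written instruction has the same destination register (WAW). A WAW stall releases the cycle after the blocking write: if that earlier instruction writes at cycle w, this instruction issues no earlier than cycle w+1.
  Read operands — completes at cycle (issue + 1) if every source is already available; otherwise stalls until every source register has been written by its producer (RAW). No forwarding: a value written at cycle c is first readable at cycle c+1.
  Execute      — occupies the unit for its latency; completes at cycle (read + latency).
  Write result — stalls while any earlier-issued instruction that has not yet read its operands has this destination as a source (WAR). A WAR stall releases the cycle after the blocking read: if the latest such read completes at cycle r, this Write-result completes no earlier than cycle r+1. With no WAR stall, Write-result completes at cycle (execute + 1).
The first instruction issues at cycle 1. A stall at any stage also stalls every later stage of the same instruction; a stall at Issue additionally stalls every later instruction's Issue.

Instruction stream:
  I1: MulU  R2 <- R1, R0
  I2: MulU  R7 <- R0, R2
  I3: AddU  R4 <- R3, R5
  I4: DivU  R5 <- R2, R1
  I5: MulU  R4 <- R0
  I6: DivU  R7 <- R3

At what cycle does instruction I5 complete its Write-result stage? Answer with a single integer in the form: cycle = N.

  I1 | 1 | 2 | 5 | 6
  I2 | 7 | 8 | 11 | 12   struct: MulU busy until I1 writes@6
  I3 | 8 | 9 | 11 | 12
  I4 | 9 | 10 | 17 | 18
  I5 | 13 | 14 | 17 | 18   WAW R4: wait I3 write@12
  I6 | 19 | 20 | 27 | 28   struct: DivU busy until I4 writes@18

cycle = 18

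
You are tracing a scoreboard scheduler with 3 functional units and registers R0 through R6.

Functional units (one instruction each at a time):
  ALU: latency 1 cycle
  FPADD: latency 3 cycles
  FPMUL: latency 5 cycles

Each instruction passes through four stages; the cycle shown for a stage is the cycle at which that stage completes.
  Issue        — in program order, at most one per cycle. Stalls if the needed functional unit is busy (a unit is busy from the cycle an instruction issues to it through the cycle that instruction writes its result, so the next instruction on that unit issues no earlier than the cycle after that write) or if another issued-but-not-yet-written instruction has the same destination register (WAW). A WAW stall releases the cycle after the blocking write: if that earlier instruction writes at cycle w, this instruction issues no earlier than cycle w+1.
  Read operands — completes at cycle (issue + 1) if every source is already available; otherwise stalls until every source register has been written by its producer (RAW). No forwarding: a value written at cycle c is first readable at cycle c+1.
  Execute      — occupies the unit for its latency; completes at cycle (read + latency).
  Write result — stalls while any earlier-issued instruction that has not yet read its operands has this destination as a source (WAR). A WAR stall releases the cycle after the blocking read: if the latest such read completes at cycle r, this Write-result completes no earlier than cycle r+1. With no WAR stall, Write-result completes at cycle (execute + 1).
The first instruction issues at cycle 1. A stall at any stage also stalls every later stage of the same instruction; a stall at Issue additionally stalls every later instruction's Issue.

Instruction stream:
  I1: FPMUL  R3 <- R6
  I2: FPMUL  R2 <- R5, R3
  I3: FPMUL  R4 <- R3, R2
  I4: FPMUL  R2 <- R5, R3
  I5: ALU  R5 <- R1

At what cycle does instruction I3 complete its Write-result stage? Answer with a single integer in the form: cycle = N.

t=1  issue I1 (FPMUL)
t=2  I1 read-ops
t=7  I1 finished on FPMUL
t=8  I1→R3
t=9  issue I2 (FPMUL)
t=10  I2 read-ops
t=15  I2 finished on FPMUL
t=16  I2→R2
t=17  issue I3 (FPMUL)
t=18  I3 read-ops
t=23  I3 finished on FPMUL
t=24  I3→R4
t=25  issue I4 (FPMUL)
t=26  I4 read-ops | issue I5 (ALU)
t=27  I5 read-ops
t=28  I5 finished on ALU
t=29  I5→R5
t=31  I4 finished on FPMUL
t=32  I4→R2

cycle = 24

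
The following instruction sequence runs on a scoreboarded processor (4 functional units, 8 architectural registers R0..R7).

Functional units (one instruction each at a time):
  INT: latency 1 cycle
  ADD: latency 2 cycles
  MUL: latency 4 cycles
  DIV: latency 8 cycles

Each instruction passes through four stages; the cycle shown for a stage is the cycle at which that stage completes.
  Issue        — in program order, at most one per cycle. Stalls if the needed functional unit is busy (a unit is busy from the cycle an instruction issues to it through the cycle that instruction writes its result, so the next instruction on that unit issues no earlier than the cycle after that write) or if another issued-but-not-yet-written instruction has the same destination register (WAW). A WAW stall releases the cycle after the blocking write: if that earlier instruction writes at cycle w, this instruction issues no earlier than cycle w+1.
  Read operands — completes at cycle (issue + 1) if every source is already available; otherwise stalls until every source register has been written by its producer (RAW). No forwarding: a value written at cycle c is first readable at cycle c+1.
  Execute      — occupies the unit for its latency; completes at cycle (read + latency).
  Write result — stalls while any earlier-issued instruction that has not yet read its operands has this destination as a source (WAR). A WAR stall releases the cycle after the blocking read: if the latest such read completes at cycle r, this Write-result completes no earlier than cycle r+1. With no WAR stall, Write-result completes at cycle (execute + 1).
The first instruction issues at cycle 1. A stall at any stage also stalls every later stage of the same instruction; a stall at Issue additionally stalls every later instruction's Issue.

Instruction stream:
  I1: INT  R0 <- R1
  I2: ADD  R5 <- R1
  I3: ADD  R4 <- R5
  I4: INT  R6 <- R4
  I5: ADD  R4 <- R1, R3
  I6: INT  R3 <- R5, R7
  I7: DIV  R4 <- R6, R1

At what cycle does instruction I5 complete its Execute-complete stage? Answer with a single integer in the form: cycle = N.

[1] I1 dispatched to INT
[2] I1 operands ready, I2 dispatched to ADD
[3] I1 complete, I2 operands ready
[4] R0←I1
[5] I2 complete
[6] R5←I2
[7] I3 dispatched to ADD
[8] I3 operands ready, I4 dispatched to INT
[10] I3 complete
[11] R4←I3
[12] I4 operands ready, I5 dispatched to ADD
[13] I4 complete, I5 operands ready
[14] R6←I4
[15] I5 complete, I6 dispatched to INT
[16] R4←I5, I6 operands ready
[17] I6 complete, I7 dispatched to DIV
[18] R3←I6, I7 operands ready
[26] I7 complete
[27] R4←I7

cycle = 15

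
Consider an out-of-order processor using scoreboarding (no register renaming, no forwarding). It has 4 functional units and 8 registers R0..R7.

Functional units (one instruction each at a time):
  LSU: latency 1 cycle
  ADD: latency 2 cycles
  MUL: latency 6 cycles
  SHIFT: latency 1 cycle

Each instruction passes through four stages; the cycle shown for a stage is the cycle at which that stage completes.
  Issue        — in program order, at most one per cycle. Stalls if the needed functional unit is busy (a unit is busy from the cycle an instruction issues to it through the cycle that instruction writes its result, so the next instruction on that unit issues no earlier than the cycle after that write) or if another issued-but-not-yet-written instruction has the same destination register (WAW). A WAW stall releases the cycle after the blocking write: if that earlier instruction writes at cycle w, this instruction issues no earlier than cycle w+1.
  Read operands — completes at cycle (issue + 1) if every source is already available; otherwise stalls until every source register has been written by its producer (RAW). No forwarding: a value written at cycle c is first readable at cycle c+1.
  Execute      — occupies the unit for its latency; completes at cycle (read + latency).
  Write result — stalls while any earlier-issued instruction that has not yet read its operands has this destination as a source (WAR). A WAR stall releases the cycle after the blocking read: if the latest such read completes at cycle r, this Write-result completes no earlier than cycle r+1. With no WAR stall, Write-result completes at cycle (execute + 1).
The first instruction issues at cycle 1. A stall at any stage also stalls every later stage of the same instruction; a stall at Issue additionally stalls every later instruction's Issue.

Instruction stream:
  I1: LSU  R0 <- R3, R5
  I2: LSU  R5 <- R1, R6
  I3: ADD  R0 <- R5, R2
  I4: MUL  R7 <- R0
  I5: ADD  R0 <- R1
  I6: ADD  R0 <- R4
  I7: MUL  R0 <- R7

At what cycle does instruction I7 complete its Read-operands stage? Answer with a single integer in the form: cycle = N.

cycle = 24

I1  is:1  ro:2  ex:3  wr:4
I2  is:5  ro:6  ex:7  wr:8  — struct: LSU busy until I1 writes@4
I3  is:6  ro:9  ex:11  wr:12  — RAW R5: wait I2 write@8
I4  is:7  ro:13  ex:19  wr:20  — RAW R0: wait I3 write@12
I5  is:13  ro:14  ex:16  wr:17  — struct: ADD busy until I3 writes@12
I6  is:18  ro:19  ex:21  wr:22  — struct: ADD busy until I5 writes@17
I7  is:23  ro:24  ex:30  wr:31  — WAW R0: wait I6 write@22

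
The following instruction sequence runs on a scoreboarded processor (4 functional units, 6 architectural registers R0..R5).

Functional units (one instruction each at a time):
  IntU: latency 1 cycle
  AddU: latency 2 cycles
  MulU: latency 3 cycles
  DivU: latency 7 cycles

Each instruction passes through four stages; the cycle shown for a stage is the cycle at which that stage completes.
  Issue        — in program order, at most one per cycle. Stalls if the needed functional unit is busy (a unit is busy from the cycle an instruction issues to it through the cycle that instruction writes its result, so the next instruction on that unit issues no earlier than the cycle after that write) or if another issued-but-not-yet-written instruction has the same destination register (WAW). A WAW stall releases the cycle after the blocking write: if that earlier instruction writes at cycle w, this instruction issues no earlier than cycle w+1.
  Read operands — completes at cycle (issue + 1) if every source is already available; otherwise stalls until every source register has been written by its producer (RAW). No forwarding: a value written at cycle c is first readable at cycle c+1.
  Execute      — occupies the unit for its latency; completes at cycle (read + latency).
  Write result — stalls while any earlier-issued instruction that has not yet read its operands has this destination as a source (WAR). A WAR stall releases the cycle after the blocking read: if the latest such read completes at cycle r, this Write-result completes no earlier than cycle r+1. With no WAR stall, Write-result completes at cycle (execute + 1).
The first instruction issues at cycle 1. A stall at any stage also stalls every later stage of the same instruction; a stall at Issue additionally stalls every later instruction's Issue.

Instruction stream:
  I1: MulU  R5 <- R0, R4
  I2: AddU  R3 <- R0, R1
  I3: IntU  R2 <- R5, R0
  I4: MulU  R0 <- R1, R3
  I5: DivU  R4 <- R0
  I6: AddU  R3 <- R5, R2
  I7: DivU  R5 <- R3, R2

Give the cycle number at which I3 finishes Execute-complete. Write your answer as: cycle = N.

cycle = 8

I1  is:1  ro:2  ex:5  wr:6
I2  is:2  ro:3  ex:5  wr:6
I3  is:3  ro:7  ex:8  wr:9  — RAW R5: wait I1 write@6
I4  is:7  ro:8  ex:11  wr:12  — struct: MulU busy until I1 writes@6
I5  is:8  ro:13  ex:20  wr:21  — RAW R0: wait I4 write@12
I6  is:9  ro:10  ex:12  wr:13
I7  is:22  ro:23  ex:30  wr:31  — struct: DivU busy until I5 writes@21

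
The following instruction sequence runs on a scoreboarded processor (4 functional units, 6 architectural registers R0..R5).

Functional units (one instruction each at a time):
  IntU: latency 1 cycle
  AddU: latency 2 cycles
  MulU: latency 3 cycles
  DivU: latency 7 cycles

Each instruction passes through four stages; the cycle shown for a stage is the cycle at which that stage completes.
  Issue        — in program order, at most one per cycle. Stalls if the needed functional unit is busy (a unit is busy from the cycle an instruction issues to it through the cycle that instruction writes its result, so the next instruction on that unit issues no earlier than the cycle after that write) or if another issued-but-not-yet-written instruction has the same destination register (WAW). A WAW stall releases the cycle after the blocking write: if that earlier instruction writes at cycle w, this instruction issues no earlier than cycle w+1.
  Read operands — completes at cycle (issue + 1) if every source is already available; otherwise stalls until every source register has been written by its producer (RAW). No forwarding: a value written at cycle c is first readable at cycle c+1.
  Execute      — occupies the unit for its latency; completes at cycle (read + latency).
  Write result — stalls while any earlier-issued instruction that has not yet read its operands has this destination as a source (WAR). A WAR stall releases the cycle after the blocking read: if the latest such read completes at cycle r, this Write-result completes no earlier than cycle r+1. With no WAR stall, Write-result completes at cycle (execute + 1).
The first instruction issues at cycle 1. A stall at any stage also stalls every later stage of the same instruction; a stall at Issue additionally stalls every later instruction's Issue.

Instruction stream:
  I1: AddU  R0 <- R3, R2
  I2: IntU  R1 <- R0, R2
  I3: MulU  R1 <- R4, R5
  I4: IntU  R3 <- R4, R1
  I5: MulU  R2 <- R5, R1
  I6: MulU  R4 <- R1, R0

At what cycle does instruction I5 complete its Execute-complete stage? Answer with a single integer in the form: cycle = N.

c1: I1→AddU
c2: I1 RO, I2→IntU
c4: I1 EX
c5: I1 WR R0
c6: I2 RO
c7: I2 EX
c8: I2 WR R1
c9: I3→MulU
c10: I3 RO, I4→IntU
c13: I3 EX
c14: I3 WR R1
c15: I4 RO, I5→MulU
c16: I4 EX, I5 RO
c17: I4 WR R3
c19: I5 EX
c20: I5 WR R2
c21: I6→MulU
c22: I6 RO
c25: I6 EX
c26: I6 WR R4

cycle = 19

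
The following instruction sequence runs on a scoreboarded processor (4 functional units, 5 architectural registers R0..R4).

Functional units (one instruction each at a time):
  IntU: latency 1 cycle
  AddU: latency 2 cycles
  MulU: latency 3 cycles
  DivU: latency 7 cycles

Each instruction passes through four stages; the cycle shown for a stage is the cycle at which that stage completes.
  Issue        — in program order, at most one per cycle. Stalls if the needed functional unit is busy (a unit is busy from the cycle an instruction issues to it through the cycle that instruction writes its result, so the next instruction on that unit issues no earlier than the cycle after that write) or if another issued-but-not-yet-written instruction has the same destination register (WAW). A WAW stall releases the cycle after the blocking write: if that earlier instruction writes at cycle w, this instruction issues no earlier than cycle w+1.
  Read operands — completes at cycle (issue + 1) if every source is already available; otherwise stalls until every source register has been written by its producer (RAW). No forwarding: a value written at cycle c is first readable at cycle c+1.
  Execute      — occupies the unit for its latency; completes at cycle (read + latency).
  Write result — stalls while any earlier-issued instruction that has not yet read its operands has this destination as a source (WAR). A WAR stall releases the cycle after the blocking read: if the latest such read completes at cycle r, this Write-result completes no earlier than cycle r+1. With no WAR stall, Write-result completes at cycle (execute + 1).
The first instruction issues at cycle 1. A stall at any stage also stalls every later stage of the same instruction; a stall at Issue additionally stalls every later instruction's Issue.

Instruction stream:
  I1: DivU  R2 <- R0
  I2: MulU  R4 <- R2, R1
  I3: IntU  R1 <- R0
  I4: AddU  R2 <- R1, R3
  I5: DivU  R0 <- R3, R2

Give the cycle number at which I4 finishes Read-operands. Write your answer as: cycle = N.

I1 -> (1, 2, 9, 10)
I2 -> (2, 11, 14, 15)  // RAW R2: wait I1 write@10
I3 -> (3, 4, 5, 12)  // WAR R1: wait I2 read@11
I4 -> (11, 13, 15, 16)  // WAW R2: wait I1 write@10, RAW R1: wait I3 write@12
I5 -> (12, 17, 24, 25)  // RAW R2: wait I4 write@16

cycle = 13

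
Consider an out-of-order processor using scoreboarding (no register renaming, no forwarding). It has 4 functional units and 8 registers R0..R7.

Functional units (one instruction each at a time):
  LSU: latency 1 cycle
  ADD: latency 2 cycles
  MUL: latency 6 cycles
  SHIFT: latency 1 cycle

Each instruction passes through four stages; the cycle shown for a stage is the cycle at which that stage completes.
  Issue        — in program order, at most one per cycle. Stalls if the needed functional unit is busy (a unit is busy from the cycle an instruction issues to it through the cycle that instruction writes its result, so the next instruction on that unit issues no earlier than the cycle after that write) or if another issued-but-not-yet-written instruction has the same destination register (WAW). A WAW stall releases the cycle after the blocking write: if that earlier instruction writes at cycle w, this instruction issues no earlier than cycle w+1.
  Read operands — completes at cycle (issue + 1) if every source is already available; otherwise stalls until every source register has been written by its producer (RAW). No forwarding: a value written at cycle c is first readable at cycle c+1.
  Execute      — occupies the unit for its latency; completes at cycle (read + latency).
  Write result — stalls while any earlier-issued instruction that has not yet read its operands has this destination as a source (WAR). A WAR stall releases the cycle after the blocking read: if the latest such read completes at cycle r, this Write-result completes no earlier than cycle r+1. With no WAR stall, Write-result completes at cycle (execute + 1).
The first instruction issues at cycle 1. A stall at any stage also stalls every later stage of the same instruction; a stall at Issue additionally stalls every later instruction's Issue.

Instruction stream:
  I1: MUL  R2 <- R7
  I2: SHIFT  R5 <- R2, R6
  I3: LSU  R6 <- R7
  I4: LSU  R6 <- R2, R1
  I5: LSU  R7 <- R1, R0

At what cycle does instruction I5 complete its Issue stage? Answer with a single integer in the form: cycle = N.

cycle = 16

I1: IS=1 RO=2 EX=8 WR=9
I2: IS=2 RO=10 EX=11 WR=12  [RAW R2: wait I1 write@9]
I3: IS=3 RO=4 EX=5 WR=11  [WAR R6: wait I2 read@10]
I4: IS=12 RO=13 EX=14 WR=15  [struct: LSU busy until I3 writes@11]
I5: IS=16 RO=17 EX=18 WR=19  [struct: LSU busy until I4 writes@15]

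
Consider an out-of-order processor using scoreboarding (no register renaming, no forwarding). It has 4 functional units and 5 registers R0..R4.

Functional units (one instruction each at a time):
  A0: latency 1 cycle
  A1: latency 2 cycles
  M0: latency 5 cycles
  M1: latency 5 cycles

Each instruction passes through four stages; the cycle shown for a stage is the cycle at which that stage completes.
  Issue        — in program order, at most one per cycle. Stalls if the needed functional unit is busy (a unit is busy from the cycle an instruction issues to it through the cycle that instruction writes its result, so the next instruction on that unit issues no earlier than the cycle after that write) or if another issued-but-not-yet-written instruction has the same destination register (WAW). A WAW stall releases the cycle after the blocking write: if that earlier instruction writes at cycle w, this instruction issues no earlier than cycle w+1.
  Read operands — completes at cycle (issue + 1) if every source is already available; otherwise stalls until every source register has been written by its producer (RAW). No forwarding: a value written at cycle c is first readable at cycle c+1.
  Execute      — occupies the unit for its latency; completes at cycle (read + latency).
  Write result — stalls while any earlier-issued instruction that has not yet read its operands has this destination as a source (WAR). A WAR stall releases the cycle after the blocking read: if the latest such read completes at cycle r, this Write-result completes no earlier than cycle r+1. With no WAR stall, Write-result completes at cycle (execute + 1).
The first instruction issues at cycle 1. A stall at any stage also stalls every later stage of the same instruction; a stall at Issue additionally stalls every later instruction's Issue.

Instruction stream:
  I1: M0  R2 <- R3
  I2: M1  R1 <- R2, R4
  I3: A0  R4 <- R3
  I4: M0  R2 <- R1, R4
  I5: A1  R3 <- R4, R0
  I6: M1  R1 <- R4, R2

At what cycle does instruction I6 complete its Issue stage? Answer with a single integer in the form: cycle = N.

cycle = 16

1) issue 1, read 2, done 7, write 8
2) issue 2, read 9, done 14, write 15  <RAW R2: wait I1 write@8>
3) issue 3, read 4, done 5, write 10  <WAR R4: wait I2 read@9>
4) issue 9, read 16, done 21, write 22  <struct: M0 busy until I1 writes@8 / RAW R1: wait I2 write@15>
5) issue 10, read 11, done 13, write 14
6) issue 16, read 23, done 28, write 29  <struct: M1 busy until I2 writes@15 / RAW R2: wait I4 write@22>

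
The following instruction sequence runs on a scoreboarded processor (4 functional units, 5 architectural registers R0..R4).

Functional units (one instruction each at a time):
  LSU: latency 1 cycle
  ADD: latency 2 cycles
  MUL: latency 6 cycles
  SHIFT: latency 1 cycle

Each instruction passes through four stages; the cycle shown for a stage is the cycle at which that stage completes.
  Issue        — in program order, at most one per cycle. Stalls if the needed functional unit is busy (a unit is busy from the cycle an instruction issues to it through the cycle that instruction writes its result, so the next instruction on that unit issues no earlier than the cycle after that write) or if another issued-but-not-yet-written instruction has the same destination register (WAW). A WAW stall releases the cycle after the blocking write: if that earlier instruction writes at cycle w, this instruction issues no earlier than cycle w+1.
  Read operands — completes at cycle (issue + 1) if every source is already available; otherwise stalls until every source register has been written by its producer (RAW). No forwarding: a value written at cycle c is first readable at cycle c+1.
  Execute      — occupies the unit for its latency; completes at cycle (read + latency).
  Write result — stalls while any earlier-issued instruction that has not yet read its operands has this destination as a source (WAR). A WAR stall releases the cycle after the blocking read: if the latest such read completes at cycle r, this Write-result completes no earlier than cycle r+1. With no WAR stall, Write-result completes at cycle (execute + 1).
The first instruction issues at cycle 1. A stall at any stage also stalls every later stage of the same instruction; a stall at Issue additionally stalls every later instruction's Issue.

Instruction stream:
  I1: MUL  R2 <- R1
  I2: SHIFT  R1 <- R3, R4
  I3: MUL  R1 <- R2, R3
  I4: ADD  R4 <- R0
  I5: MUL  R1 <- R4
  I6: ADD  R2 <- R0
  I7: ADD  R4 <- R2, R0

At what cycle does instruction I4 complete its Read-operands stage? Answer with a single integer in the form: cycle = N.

[I1] 1/2/8/9
[I2] 2/3/4/5
[I3] 10/11/17/18  (struct: MUL busy until I1 writes@9)
[I4] 11/12/14/15
[I5] 19/20/26/27  (struct: MUL busy until I3 writes@18)
[I6] 20/21/23/24
[I7] 25/26/28/29  (struct: ADD busy until I6 writes@24)

cycle = 12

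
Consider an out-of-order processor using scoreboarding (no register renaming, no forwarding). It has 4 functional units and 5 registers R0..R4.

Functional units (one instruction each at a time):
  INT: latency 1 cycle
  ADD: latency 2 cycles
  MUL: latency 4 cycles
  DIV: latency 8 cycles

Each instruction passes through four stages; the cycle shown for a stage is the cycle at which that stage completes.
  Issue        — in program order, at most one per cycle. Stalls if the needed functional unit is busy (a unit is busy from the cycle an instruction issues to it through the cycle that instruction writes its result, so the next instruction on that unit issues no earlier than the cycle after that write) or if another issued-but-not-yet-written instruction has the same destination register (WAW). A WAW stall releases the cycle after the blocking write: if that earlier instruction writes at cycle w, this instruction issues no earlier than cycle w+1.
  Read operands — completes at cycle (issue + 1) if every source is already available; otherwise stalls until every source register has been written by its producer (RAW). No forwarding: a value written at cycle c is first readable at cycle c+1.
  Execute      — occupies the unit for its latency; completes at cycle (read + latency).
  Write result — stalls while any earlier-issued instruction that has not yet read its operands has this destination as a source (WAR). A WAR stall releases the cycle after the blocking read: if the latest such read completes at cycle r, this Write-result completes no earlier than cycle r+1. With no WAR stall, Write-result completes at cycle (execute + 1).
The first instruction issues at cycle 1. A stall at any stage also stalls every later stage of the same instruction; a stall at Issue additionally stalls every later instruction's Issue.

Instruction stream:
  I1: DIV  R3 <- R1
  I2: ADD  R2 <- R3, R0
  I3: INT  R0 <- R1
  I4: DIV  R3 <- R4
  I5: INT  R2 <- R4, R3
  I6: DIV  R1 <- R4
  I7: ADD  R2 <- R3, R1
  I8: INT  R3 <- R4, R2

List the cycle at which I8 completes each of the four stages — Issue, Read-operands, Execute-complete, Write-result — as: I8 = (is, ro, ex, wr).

I8 = (27, 38, 39, 40)

I1: IS=1 RO=2 EX=10 WR=11
I2: IS=2 RO=12 EX=14 WR=15  [RAW R3: wait I1 write@11]
I3: IS=3 RO=4 EX=5 WR=13  [WAR R0: wait I2 read@12]
I4: IS=12 RO=13 EX=21 WR=22  [struct: DIV busy until I1 writes@11]
I5: IS=16 RO=23 EX=24 WR=25  [WAW R2: wait I2 write@15; RAW R3: wait I4 write@22]
I6: IS=23 RO=24 EX=32 WR=33  [struct: DIV busy until I4 writes@22]
I7: IS=26 RO=34 EX=36 WR=37  [WAW R2: wait I5 write@25; RAW R1: wait I6 write@33]
I8: IS=27 RO=38 EX=39 WR=40  [RAW R2: wait I7 write@37]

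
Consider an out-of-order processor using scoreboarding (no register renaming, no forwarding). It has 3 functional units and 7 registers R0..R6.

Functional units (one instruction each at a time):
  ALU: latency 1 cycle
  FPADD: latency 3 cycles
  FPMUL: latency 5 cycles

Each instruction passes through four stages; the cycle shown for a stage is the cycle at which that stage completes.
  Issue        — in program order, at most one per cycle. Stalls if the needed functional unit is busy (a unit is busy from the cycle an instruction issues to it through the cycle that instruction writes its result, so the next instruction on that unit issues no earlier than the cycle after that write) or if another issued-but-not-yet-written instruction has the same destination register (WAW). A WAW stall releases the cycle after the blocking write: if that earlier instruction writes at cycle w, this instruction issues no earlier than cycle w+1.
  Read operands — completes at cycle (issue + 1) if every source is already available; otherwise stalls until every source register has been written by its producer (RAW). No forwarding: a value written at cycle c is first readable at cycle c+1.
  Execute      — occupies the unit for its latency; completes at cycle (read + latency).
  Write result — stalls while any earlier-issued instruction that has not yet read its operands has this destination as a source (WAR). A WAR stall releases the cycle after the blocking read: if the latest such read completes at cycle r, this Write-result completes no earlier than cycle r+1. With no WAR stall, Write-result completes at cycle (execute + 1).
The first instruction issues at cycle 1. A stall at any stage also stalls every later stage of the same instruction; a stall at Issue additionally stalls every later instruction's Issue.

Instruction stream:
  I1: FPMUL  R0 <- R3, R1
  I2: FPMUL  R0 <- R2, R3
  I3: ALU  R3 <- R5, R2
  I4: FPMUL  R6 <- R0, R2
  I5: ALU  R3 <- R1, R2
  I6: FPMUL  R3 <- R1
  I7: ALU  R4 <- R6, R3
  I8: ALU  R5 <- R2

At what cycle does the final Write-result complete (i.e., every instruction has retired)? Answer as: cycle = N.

t=1  I1 issues→FPMUL
t=2  I1 reads
t=7  I1 exec-done
t=8  I1 writes R0
t=9  I2 issues→FPMUL
t=10  I2 reads | I3 issues→ALU
t=11  I3 reads
t=12  I3 exec-done
t=13  I3 writes R3
t=15  I2 exec-done
t=16  I2 writes R0
t=17  I4 issues→FPMUL
t=18  I4 reads | I5 issues→ALU
t=19  I5 reads
t=20  I5 exec-done
t=21  I5 writes R3
t=23  I4 exec-done
t=24  I4 writes R6
t=25  I6 issues→FPMUL
t=26  I6 reads | I7 issues→ALU
t=31  I6 exec-done
t=32  I6 writes R3
t=33  I7 reads
t=34  I7 exec-done
t=35  I7 writes R4
t=36  I8 issues→ALU
t=37  I8 reads
t=38  I8 exec-done
t=39  I8 writes R5

cycle = 39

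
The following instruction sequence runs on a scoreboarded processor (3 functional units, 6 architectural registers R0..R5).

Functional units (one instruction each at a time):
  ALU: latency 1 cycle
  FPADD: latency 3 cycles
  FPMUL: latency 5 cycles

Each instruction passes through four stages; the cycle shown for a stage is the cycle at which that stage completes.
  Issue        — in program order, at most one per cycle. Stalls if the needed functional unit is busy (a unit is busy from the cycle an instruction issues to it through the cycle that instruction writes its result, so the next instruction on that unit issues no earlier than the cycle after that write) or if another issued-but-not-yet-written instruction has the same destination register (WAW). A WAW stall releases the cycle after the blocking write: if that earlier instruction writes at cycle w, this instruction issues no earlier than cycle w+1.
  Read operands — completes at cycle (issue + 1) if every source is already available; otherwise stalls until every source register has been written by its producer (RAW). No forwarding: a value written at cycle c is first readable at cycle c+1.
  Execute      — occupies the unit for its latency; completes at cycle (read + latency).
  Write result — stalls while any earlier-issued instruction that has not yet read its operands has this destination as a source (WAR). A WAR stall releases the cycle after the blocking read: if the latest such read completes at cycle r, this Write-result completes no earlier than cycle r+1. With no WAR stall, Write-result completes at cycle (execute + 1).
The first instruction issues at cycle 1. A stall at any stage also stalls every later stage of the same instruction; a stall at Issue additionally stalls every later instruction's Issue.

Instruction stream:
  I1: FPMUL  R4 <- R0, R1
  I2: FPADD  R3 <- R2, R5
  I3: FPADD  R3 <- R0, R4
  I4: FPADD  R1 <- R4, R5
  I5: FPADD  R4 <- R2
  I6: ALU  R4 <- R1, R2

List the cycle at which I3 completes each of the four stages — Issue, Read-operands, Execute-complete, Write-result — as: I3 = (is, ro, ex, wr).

I3 = (8, 9, 12, 13)

I1 -> (1, 2, 7, 8)
I2 -> (2, 3, 6, 7)
I3 -> (8, 9, 12, 13)  // struct: FPADD busy until I2 writes@7
I4 -> (14, 15, 18, 19)  // struct: FPADD busy until I3 writes@13
I5 -> (20, 21, 24, 25)  // struct: FPADD busy until I4 writes@19
I6 -> (26, 27, 28, 29)  // WAW R4: wait I5 write@25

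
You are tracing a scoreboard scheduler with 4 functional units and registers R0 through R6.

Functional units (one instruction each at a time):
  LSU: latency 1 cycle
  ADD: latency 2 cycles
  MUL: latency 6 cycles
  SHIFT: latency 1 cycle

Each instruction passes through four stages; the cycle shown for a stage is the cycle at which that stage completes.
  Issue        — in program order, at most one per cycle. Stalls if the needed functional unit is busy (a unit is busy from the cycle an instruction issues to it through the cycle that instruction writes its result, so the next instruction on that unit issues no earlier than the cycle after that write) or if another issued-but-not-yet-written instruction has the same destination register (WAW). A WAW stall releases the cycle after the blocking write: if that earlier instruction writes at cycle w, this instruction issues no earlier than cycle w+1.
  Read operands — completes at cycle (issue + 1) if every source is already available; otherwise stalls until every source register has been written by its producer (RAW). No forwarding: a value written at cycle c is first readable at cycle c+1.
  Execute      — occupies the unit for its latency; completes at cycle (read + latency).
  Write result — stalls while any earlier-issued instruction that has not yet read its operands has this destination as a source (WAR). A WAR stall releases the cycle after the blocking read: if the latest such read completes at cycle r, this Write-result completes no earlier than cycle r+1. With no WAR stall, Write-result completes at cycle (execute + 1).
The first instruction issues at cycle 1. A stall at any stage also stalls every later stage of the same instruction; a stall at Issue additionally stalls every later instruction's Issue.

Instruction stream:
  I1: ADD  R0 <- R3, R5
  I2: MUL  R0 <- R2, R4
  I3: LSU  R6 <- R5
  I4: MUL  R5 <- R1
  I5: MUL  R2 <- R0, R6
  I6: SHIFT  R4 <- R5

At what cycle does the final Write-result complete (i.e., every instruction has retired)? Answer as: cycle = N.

cycle 1: I1→ADD
cycle 2: I1 RO
cycle 4: I1 EX
cycle 5: I1 WR R0
cycle 6: I2→MUL
cycle 7: I2 RO · I3→LSU
cycle 8: I3 RO
cycle 9: I3 EX
cycle 10: I3 WR R6
cycle 13: I2 EX
cycle 14: I2 WR R0
cycle 15: I4→MUL
cycle 16: I4 RO
cycle 22: I4 EX
cycle 23: I4 WR R5
cycle 24: I5→MUL
cycle 25: I5 RO · I6→SHIFT
cycle 26: I6 RO
cycle 27: I6 EX
cycle 28: I6 WR R4
cycle 31: I5 EX
cycle 32: I5 WR R2

cycle = 32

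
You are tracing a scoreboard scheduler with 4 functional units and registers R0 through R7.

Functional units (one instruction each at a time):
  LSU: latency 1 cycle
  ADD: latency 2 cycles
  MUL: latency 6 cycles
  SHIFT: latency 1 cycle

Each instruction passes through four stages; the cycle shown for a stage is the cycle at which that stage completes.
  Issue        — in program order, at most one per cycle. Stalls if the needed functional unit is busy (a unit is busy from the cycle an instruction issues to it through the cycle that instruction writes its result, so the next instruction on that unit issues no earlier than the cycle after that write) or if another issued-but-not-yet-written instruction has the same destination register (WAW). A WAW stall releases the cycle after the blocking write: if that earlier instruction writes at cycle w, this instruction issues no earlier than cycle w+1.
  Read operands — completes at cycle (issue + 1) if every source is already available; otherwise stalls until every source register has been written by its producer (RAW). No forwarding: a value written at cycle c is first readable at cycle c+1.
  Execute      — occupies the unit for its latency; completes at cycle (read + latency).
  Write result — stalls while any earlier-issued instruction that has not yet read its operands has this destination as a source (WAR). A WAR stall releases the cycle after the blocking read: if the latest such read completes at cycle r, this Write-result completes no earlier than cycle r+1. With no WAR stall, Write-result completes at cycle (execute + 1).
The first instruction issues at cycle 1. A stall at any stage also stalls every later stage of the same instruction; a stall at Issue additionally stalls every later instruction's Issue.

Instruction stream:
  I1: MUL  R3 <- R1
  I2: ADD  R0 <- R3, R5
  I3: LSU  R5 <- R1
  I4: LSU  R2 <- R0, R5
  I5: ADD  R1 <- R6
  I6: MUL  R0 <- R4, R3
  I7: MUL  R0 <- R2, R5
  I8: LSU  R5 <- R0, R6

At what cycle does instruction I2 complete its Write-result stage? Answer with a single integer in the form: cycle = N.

cycle = 13

  I1 | 1 | 2 | 8 | 9
  I2 | 2 | 10 | 12 | 13   RAW R3: wait I1 write@9
  I3 | 3 | 4 | 5 | 11   WAR R5: wait I2 read@10
  I4 | 12 | 14 | 15 | 16   struct: LSU busy until I3 writes@11 · RAW R0: wait I2 write@13
  I5 | 14 | 15 | 17 | 18   struct: ADD busy until I2 writes@13
  I6 | 15 | 16 | 22 | 23
  I7 | 24 | 25 | 31 | 32   struct: MUL busy until I6 writes@23
  I8 | 25 | 33 | 34 | 35   RAW R0: wait I7 write@32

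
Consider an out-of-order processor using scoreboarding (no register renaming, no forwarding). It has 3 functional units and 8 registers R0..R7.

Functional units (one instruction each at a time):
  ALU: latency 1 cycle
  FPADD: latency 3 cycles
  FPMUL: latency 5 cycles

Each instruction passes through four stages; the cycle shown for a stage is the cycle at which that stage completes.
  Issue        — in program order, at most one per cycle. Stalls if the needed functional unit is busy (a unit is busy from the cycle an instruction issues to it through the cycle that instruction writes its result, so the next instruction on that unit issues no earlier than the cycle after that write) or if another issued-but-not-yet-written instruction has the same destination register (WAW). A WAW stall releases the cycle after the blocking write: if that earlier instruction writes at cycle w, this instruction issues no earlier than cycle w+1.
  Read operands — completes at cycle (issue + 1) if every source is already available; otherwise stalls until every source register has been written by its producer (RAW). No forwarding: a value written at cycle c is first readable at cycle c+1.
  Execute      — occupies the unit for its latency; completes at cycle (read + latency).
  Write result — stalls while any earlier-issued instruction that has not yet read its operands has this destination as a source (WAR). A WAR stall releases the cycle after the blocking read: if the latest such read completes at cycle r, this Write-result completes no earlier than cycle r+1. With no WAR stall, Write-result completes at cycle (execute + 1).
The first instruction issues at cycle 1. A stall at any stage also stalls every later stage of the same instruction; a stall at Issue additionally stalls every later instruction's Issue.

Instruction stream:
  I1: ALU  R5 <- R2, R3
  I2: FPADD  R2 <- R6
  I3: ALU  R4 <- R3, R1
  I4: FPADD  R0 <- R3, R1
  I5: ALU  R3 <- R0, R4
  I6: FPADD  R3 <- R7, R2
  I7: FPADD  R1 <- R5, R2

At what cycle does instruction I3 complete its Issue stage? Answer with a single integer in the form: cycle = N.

cycle = 5

I1  is:1  ro:2  ex:3  wr:4
I2  is:2  ro:3  ex:6  wr:7
I3  is:5  ro:6  ex:7  wr:8  — struct: ALU busy until I1 writes@4
I4  is:8  ro:9  ex:12  wr:13  — struct: FPADD busy until I2 writes@7
I5  is:9  ro:14  ex:15  wr:16  — RAW R0: wait I4 write@13
I6  is:17  ro:18  ex:21  wr:22  — WAW R3: wait I5 write@16
I7  is:23  ro:24  ex:27  wr:28  — struct: FPADD busy until I6 writes@22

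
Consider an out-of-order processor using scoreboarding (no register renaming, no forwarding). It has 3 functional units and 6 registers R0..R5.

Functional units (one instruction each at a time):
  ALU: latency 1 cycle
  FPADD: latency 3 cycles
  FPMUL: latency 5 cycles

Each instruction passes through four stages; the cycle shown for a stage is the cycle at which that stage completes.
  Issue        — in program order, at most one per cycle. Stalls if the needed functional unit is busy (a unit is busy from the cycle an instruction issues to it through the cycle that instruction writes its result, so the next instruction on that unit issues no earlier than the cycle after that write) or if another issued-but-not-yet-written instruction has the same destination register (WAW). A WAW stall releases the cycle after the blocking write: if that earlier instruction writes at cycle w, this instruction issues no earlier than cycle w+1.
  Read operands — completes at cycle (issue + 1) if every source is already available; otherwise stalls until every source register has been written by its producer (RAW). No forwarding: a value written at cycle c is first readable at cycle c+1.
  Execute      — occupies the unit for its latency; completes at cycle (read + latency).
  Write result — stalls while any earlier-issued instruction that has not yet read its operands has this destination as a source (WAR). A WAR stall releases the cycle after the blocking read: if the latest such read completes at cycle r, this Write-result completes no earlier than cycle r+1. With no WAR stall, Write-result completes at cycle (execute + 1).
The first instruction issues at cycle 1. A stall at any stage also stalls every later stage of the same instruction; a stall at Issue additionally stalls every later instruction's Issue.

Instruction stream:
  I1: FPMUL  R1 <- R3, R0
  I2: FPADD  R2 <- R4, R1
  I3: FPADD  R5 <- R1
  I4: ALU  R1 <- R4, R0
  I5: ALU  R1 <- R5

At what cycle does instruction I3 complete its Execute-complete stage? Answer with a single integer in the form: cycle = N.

[I1] 1/2/7/8
[I2] 2/9/12/13  (RAW R1: wait I1 write@8)
[I3] 14/15/18/19  (struct: FPADD busy until I2 writes@13)
[I4] 15/16/17/18
[I5] 19/20/21/22  (struct: ALU busy until I4 writes@18)

cycle = 18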